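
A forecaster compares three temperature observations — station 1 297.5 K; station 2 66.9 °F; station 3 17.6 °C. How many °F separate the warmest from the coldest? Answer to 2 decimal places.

12.15 °F

station 1: 297.5 K = 24.350 °C.
station 2: 66.9 °F = 19.389 °C.
Spread: 24.350 − 17.600 = 6.750 °C = 12.15 °F.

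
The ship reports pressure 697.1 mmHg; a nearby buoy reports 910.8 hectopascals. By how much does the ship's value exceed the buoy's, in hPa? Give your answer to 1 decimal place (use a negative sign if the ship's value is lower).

18.6 hPa

the ship: 697.1 mmHg = 929.390 hPa.
Difference: 929.390 − 910.800 = 18.6 hPa.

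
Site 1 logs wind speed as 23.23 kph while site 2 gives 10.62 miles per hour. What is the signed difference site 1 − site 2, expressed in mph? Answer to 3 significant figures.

site 1: 23.23 km/h = 14.4345 mph.
Difference: 14.4345 − 10.6200 = 3.81 mph.

3.81 mph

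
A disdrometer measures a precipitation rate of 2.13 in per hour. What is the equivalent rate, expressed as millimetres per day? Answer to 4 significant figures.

1298 mm/day

2.13 in/hour × 25.4 mm/in × 24 hour/day = 1298 mm/day.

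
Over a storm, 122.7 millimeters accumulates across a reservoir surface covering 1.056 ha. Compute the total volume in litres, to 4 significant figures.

1296000 litres

Area: 1.056 ha = 10560 m².
1 mm over 1 m² is 1 L, so volume = 122.7 × 10560 = 1295712 L ≈ 1296000 L.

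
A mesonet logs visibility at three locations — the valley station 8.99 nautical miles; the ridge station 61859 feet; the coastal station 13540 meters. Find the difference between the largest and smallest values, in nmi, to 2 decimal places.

2.87 nmi

the ridge station: 61859 ft = 10.1807 nmi.
the coastal station: 13540 m = 7.3110 nmi.
Spread: 10.1807 − 7.3110 = 2.87 nmi.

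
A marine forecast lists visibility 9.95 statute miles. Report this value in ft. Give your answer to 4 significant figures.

52540 ft

1 SM = 5280 ft, so 9.95 × 5280 = 52540 ft.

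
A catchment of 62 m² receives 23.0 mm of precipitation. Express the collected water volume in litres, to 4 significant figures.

1426 litres

1 mm over 1 m² is 1 L, so volume = 23 × 62 = 1426 L.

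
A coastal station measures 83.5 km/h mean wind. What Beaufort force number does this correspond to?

Beaufort force 9

83.5 km/h = 23.2 m/s, which is Beaufort 9 (strong gale, 20.8–24.4 m/s).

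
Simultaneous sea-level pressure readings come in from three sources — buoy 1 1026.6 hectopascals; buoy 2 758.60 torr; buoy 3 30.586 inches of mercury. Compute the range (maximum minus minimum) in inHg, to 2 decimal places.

0.72 inHg

buoy 1: 1026.6 hPa = 30.3155 inHg.
buoy 2: 758.60 mmHg = 29.8661 inHg.
Spread: 30.5860 − 29.8661 = 0.72 inHg.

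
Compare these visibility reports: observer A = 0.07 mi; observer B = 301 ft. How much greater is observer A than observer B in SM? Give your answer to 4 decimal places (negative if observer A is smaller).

0.0130 SM

observer B: 301 ft = 0.057008 SM.
Difference: 0.070000 − 0.057008 = 0.0130 SM.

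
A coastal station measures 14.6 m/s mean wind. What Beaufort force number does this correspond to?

Beaufort force 7

14.6 m/s lies in the Beaufort 7 band (near gale, 13.9–17.1 m/s).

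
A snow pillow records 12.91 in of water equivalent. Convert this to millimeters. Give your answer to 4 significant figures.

327.9 mm

1 in = 25.4 mm, so 12.91 × 25.4 = 327.9 mm.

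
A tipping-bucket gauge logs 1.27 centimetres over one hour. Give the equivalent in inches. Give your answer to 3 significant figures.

1 cm = 0.393701 in, so 1.27 × 0.393701 = 0.500 in.

0.500 in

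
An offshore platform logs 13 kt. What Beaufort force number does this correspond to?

Beaufort force 4

13 kt lies in the Beaufort 4 band (moderate breeze, 11–16 kt).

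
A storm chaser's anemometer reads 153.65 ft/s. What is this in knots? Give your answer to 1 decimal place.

1 ft/s = 0.592484 kt, so 153.65 × 0.592484 = 91.0 kt.

91.0 kt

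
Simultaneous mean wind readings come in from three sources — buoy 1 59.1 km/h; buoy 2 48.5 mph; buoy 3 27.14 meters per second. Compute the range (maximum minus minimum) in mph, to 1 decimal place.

24.0 mph

buoy 1: 59.1 km/h = 36.723 mph.
buoy 3: 27.14 m/s = 60.710 mph.
Spread: 60.710 − 36.723 = 24.0 mph.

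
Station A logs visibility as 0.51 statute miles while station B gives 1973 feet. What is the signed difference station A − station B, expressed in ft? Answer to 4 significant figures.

719.8 ft

station A: 0.51 SM = 2692.800 ft.
Difference: 2692.800 − 1973.000 = 719.8 ft.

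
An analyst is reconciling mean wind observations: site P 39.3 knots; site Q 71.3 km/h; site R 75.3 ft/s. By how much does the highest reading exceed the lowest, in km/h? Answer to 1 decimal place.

11.3 km/h

site P: 39.3 kt = 72.784 km/h.
site R: 75.3 ft/s = 82.625 km/h.
Spread: 82.625 − 71.300 = 11.3 km/h.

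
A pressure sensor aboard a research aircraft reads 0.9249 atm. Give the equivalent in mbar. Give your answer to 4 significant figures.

937.2 mb

1 atm = 1013.25 mb, so 0.9249 × 1013.25 = 937.2 mb.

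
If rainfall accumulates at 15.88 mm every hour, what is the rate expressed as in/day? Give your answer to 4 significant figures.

15.88 mm/hour × 0.0393701 in/mm × 24 hour/day = 15.00 in/day.

15.00 in/day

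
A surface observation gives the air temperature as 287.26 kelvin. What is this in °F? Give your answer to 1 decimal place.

57.4 °F

First to °C: 14.11 °C.
Then to °F: 57.4 °F.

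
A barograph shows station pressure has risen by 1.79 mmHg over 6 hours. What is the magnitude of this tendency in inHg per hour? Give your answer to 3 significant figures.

0.0117 inHg per hour

1.79 mmHg / 6 h × 0.0393701 inHg/mmHg = 0.0117 inHg/h.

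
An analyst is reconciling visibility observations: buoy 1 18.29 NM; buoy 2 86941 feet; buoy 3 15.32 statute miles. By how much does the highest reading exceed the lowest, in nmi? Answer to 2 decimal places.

4.98 nmi

buoy 2: 86941 ft = 14.3086 nmi.
buoy 3: 15.32 SM = 13.3127 nmi.
Spread: 18.2900 − 13.3127 = 4.98 nmi.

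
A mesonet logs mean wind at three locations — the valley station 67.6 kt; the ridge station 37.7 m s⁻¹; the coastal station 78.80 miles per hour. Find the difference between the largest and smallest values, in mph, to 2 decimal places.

6.54 mph

the valley station: 67.6 kt = 77.7927 mph.
the ridge station: 37.7 m/s = 84.3325 mph.
Spread: 84.3325 − 77.7927 = 6.54 mph.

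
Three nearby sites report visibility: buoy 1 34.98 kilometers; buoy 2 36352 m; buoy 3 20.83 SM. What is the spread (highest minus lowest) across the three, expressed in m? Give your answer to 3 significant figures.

buoy 1: 34.98 km = 34980.00 m.
buoy 3: 20.83 SM = 33522.64 m.
Spread: 36352.00 − 33522.64 = 2830 m.

2830 m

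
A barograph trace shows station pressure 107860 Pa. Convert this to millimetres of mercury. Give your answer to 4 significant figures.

809.0 mmHg

1 Pa = 0.00750062 mmHg, so 107860 × 0.00750062 = 809.0 mmHg.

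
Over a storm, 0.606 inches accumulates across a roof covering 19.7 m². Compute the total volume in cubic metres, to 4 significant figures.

0.3032 cubic metres

Depth: 0.606 in × 25.4 = 15.3924 mm.
1 mm over 1 m² is 1 L, so volume = 15.3924 × 19.7 = 303.23028 L = 0.3032 m³.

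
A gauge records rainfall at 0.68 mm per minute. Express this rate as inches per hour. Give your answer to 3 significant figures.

0.68 mm/minute × 0.0393701 in/mm × 60 minute/hour = 1.61 in/hour.

1.61 in/hour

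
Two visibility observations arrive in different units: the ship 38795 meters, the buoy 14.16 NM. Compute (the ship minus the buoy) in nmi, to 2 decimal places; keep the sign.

the ship: 38795 m = 20.9476 nmi.
Difference: 20.9476 − 14.1600 = 6.79 nmi.

6.79 nmi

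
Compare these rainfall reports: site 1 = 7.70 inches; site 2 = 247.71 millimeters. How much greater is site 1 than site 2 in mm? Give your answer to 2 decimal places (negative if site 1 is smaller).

site 1: 7.70 in = 195.5800 mm.
Difference: 195.5800 − 247.7100 = -52.13 mm.

-52.13 mm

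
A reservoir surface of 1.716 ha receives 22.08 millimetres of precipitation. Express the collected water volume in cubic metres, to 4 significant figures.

Area: 1.716 ha = 17160 m².
1 mm over 1 m² is 1 L, so volume = 22.08 × 17160 = 378892.8 L = 378.9 m³.

378.9 cubic metres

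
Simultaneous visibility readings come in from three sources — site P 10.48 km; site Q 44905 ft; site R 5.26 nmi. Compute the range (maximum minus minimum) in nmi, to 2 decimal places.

site P: 10.48 km = 5.6587 nmi.
site Q: 44905 ft = 7.3904 nmi.
Spread: 7.3904 − 5.2600 = 2.13 nmi.

2.13 nmi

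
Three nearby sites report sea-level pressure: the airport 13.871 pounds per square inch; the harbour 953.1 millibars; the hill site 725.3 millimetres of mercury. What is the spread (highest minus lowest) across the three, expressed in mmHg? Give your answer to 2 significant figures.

the airport: 13.871 psi = 717.34 mmHg.
the harbour: 953.1 mb = 714.88 mmHg.
Spread: 725.30 − 714.88 = 10 mmHg.

10 mmHg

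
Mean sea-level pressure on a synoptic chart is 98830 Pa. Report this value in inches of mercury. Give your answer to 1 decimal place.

1 Pa = 0.0002953 inHg, so 98830 × 0.0002953 = 29.2 inHg.

29.2 inHg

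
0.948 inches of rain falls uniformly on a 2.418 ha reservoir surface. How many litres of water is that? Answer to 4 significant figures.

582200 litres

Depth: 0.948 in × 25.4 = 24.0792 mm.
Area: 2.418 ha = 24180 m².
1 mm over 1 m² is 1 L, so volume = 24.0792 × 24180 = 582235.06 L ≈ 582200 L.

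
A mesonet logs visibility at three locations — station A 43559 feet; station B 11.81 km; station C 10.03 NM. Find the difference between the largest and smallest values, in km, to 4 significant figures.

6.766 km

station A: 43559 ft = 13.27678 km.
station C: 10.03 nmi = 18.57556 km.
Spread: 18.57556 − 11.81000 = 6.766 km.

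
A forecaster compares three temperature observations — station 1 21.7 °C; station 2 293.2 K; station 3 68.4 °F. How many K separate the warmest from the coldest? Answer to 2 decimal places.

1.65 K

station 2: 293.2 K = 20.050 °C.
station 3: 68.4 °F = 20.222 °C.
Spread: 21.700 − 20.050 = 1.650 °C.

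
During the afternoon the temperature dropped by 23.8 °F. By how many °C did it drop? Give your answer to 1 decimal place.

13.2 °C

A change of 1 °C equals a change of 1.8 °F: Δ°C = 23.8 × 0.5556 = 13.2 °C.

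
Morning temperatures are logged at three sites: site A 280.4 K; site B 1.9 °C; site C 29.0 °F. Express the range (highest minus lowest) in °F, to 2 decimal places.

site A: 280.4 K = 7.250 °C.
site C: 29.0 °F = -1.667 °C.
Spread: 7.250 − (-1.667) = 8.917 °C = 16.05 °F.

16.05 °F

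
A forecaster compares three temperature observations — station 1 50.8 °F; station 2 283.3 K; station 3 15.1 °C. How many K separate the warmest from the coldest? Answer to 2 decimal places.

4.95 K

station 1: 50.8 °F = 10.444 °C.
station 2: 283.3 K = 10.150 °C.
Spread: 15.100 − 10.150 = 4.950 °C.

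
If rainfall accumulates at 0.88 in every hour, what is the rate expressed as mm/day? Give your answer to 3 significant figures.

0.88 in/hour × 25.4 mm/in × 24 hour/day = 536 mm/day.

536 mm/day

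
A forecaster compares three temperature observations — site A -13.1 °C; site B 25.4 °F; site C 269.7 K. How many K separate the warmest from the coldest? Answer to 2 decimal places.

site B: 25.4 °F = -3.667 °C.
site C: 269.7 K = -3.450 °C.
Spread: (-3.450) − (-13.100) = 9.650 °C.

9.65 K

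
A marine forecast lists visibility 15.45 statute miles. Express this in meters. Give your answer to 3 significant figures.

1 SM = 1609.34 m, so 15.45 × 1609.34 = 24900 m.

24900 m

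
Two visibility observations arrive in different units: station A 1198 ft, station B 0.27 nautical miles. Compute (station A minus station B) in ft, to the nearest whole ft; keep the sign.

station B: 0.27 nmi = 1640.55 ft.
Difference: 1198.00 − 1640.55 = -443 ft.

-443 ft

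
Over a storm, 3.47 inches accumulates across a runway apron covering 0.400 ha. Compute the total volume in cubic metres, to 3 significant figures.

Depth: 3.47 in × 25.4 = 88.138 mm.
Area: 0.400 ha = 4000 m².
1 mm over 1 m² is 1 L, so volume = 88.138 × 4000 = 352552 L = 353 m³.

353 cubic metres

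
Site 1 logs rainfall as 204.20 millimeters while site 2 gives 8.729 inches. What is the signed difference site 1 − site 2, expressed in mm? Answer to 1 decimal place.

site 2: 8.729 in = 221.717 mm.
Difference: 204.200 − 221.717 = -17.5 mm.

-17.5 mm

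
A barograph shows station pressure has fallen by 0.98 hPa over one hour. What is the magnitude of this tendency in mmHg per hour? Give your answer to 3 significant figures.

0.98 hPa / 1 h × 0.750062 mmHg/hPa = 0.735 mmHg/h.

0.735 mmHg per hour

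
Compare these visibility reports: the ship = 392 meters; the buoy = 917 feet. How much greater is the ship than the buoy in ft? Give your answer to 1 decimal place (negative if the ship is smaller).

the ship: 392 m = 1286.089 ft.
Difference: 1286.089 − 917.000 = 369.1 ft.

369.1 ft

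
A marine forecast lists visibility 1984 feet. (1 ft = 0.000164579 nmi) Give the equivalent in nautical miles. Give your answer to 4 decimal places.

1 ft = 0.000164579 nmi, so 1984 × 0.000164579 = 0.3265 nmi.

0.3265 nmi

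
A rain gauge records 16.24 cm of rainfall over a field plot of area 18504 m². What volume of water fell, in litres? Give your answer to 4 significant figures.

3005000 litres

Depth: 16.24 cm × 10 = 162.4 mm.
1 mm over 1 m² is 1 L, so volume = 162.4 × 18504 = 3005049.6 L ≈ 3005000 L.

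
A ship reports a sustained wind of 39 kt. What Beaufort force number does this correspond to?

Beaufort force 8

39 kt lies in the Beaufort 8 band (gale, 34–40 kt).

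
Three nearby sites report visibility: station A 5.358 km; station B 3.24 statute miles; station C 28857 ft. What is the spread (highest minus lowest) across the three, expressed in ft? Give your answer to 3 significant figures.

station A: 5.358 km = 17578.74 ft.
station B: 3.24 SM = 17107.20 ft.
Spread: 28857.00 − 17107.20 = 11700 ft.

11700 ft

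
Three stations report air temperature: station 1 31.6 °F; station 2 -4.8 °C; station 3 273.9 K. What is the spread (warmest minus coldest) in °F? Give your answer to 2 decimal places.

9.99 °F

station 1: 31.6 °F = -0.222 °C.
station 3: 273.9 K = 0.750 °C.
Spread: 0.750 − (-4.800) = 5.550 °C = 9.99 °F.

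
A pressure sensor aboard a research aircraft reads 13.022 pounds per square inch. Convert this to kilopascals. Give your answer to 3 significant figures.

89.8 kPa

1 psi = 6.89476 kPa, so 13.022 × 6.89476 = 89.8 kPa.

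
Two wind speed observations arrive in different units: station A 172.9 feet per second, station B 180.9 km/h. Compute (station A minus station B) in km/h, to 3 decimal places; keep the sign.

8.820 km/h

station A: 172.9 ft/s = 189.71971 km/h.
Difference: 189.71971 − 180.90000 = 8.820 km/h.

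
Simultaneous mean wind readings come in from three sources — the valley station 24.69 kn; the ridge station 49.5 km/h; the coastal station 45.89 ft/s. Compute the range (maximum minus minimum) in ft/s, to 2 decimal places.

the valley station: 24.69 kt = 41.6720 ft/s.
the ridge station: 49.5 km/h = 45.1115 ft/s.
Spread: 45.8900 − 41.6720 = 4.22 ft/s.

4.22 ft/s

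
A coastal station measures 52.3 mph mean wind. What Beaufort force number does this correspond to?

Beaufort force 9

52.3 mph = 23.4 m/s, which is Beaufort 9 (strong gale, 20.8–24.4 m/s).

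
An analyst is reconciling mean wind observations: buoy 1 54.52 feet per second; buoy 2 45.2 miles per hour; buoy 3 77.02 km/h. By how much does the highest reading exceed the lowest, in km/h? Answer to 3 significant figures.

17.2 km/h

buoy 1: 54.52 ft/s = 59.824 km/h.
buoy 2: 45.2 mph = 72.742 km/h.
Spread: 77.020 − 59.824 = 17.2 km/h.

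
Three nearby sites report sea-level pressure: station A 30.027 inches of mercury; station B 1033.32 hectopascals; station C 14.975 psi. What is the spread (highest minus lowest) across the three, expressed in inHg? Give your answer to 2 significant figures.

station B: 1033.32 hPa = 30.5139 inHg.
station C: 14.975 psi = 30.4894 inHg.
Spread: 30.5139 − 30.0270 = 0.49 inHg.

0.49 inHg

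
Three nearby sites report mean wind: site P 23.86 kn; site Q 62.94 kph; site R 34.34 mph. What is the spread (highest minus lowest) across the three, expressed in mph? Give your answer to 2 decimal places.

site P: 23.86 kt = 27.4576 mph.
site Q: 62.94 km/h = 39.1091 mph.
Spread: 39.1091 − 27.4576 = 11.65 mph.

11.65 mph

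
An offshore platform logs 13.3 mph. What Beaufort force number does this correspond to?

13.3 mph = 5.9 m/s, which is Beaufort 4 (moderate breeze, 5.5–7.9 m/s).

Beaufort force 4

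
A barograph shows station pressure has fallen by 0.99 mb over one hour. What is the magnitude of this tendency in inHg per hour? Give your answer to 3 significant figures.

0.99 mb / 1 h × 0.02953 inHg/mb = 0.0292 inHg/h.

0.0292 inHg per hour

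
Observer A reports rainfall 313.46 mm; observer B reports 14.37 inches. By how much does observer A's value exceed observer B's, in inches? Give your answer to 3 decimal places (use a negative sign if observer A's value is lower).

observer A: 313.46 mm = 12.34094 in.
Difference: 12.34094 − 14.37000 = -2.029 in.

-2.029 in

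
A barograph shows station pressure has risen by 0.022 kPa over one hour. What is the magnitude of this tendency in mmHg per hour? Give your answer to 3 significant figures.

0.165 mmHg per hour

0.022 kPa / 1 h × 7.50062 mmHg/kPa = 0.165 mmHg/h.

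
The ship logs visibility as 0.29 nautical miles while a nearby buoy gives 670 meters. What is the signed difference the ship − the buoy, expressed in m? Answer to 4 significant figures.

-132.9 m

the ship: 0.29 nmi = 537.080 m.
Difference: 537.080 − 670.000 = -132.9 m.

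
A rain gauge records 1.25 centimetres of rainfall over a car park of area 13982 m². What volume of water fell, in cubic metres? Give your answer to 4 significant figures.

174.8 cubic metres

Depth: 1.25 cm × 10 = 12.5 mm.
1 mm over 1 m² is 1 L, so volume = 12.5 × 13982 = 174775 L = 174.8 m³.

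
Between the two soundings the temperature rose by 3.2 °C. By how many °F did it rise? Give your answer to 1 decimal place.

A change of 1 °C equals a change of 1.8 °F: Δ°F = 3.2 × 1.8 = 5.8 °F.

5.8 °F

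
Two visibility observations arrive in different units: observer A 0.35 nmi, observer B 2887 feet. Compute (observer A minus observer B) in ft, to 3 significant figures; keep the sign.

observer A: 0.35 nmi = 2126.64 ft.
Difference: 2126.64 − 2887.00 = -760 ft.

-760 ft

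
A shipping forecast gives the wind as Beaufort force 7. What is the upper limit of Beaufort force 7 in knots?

Beaufort 7 (near gale) spans 28–33 knots.

33 kt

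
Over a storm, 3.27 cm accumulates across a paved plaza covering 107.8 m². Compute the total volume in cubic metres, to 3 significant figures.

3.53 cubic metres

Depth: 3.27 cm × 10 = 32.7 mm.
1 mm over 1 m² is 1 L, so volume = 32.7 × 107.8 = 3525.06 L = 3.53 m³.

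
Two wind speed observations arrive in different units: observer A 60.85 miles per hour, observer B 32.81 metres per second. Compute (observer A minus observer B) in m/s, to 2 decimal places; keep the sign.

observer A: 60.85 mph = 27.2024 m/s.
Difference: 27.2024 − 32.8100 = -5.61 m/s.

-5.61 m/s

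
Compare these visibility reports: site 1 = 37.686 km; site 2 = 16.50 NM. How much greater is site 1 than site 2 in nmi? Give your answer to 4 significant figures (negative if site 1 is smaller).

3.849 nmi

site 1: 37.686 km = 20.34881 nmi.
Difference: 20.34881 − 16.50000 = 3.849 nmi.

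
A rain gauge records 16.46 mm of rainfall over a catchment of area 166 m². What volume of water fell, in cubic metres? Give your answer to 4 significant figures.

2.732 cubic metres

1 mm over 1 m² is 1 L, so volume = 16.46 × 166 = 2732.36 L = 2.732 m³.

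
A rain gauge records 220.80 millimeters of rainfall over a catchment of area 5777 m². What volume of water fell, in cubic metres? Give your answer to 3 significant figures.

1 mm over 1 m² is 1 L, so volume = 220.8 × 5777 = 1275561.6 L = 1280 m³.

1280 cubic metres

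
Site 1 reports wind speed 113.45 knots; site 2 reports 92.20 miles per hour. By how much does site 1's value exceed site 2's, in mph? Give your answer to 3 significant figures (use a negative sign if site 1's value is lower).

site 1: 113.45 kt = 130.556 mph.
Difference: 130.556 − 92.200 = 38.4 mph.

38.4 mph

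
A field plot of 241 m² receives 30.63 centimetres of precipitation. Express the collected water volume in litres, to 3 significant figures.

73800 litres

Depth: 30.63 cm × 10 = 306.3 mm.
1 mm over 1 m² is 1 L, so volume = 306.3 × 241 = 73818.3 L ≈ 73800 L.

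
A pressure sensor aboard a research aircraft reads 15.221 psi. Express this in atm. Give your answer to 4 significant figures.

1.036 atm

1 psi = 0.068046 atm, so 15.221 × 0.068046 = 1.036 atm.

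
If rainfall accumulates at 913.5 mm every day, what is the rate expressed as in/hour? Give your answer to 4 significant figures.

913.5 mm/day × 0.0393701 in/mm × 0.0416667 day/hour = 1.499 in/hour.

1.499 in/hour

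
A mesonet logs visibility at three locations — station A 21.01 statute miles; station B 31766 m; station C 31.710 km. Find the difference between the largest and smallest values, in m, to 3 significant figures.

station A: 21.01 SM = 33812.32 m.
station C: 31.710 km = 31710.00 m.
Spread: 33812.32 − 31710.00 = 2100 m.

2100 m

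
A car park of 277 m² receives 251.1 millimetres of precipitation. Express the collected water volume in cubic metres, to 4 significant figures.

1 mm over 1 m² is 1 L, so volume = 251.1 × 277 = 69554.7 L = 69.55 m³.

69.55 cubic metres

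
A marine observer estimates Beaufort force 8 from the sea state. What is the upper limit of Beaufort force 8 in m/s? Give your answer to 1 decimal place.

Beaufort 8 (gale) spans 17.2–20.7 m/s.

20.7 m/s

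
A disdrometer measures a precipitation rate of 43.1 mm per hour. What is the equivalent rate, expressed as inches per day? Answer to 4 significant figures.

40.72 in/day

43.1 mm/hour × 0.0393701 in/mm × 24 hour/day = 40.72 in/day.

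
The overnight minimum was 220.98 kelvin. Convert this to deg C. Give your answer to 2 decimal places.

°C = 220.98 − 273.15 = -52.17 °C.

-52.17 °C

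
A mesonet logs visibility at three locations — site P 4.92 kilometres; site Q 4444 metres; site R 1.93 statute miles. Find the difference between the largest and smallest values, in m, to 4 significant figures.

site P: 4.92 km = 4920.00 m.
site R: 1.93 SM = 3106.03 m.
Spread: 4920.00 − 3106.03 = 1814 m.

1814 m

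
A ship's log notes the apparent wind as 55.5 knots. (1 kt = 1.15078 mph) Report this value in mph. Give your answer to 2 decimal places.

63.87 mph

1 kt = 1.15078 mph, so 55.5 × 1.15078 = 63.87 mph.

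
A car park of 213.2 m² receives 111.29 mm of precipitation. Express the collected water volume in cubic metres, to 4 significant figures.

23.73 cubic metres

1 mm over 1 m² is 1 L, so volume = 111.29 × 213.2 = 23727.028 L = 23.73 m³.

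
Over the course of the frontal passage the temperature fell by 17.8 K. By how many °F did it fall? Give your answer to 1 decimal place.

32.0 °F

A change of 1 °C equals a change of 1.8 °F: Δ°F = 17.8 × 1.8 = 32.0 °F.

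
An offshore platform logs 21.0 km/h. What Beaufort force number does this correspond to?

Beaufort force 4

21.0 km/h = 5.8 m/s, which is Beaufort 4 (moderate breeze, 5.5–7.9 m/s).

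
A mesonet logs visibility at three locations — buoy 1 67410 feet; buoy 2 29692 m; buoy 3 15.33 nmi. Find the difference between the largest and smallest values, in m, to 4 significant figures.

buoy 1: 67410 ft = 20546.57 m.
buoy 3: 15.33 nmi = 28391.16 m.
Spread: 29692.00 − 20546.57 = 9145 m.

9145 m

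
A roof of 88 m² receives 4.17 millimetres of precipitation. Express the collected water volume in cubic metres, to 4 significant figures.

0.3670 cubic metres

1 mm over 1 m² is 1 L, so volume = 4.17 × 88 = 366.96 L = 0.3670 m³.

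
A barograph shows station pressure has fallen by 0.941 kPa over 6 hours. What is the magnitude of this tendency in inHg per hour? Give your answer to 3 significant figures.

0.941 kPa / 6 h × 0.2953 inHg/kPa = 0.0463 inHg/h.

0.0463 inHg per hour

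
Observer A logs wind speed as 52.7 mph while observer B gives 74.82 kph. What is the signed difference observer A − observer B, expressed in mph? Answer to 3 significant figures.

6.21 mph

observer B: 74.82 km/h = 46.4910 mph.
Difference: 52.7000 − 46.4910 = 6.21 mph.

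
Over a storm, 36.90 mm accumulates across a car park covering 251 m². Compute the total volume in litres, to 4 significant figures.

1 mm over 1 m² is 1 L, so volume = 36.9 × 251 = 9261.9 L ≈ 9262 L.

9262 litres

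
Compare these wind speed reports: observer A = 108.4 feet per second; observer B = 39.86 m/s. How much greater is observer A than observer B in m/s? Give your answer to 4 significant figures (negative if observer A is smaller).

observer A: 108.4 ft/s = 33.04032 m/s.
Difference: 33.04032 − 39.86000 = -6.820 m/s.

-6.820 m/s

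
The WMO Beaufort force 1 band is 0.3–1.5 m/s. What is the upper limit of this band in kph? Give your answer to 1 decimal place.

0.3–1.5 m/s × 3.6 = 1.1–5.4 km/h.

5.4 km/h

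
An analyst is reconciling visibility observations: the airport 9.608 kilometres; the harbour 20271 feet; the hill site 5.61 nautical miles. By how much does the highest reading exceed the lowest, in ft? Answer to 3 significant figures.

the airport: 9.608 km = 31522.31 ft.
the hill site: 5.61 nmi = 34087.01 ft.
Spread: 34087.01 − 20271.00 = 13800 ft.

13800 ft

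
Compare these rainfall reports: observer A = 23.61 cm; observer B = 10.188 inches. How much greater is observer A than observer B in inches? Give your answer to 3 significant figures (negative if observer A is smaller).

observer A: 23.61 cm = 9.29528 in.
Difference: 9.29528 − 10.18800 = -0.893 in.

-0.893 in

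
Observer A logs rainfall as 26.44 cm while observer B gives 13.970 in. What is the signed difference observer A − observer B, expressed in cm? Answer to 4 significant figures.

observer B: 13.970 in = 35.48380 cm.
Difference: 26.44000 − 35.48380 = -9.044 cm.

-9.044 cm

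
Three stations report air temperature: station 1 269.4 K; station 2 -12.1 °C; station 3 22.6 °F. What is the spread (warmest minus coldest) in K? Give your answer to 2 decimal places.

8.35 K

station 1: 269.4 K = -3.750 °C.
station 3: 22.6 °F = -5.222 °C.
Spread: (-3.750) − (-12.100) = 8.350 °C.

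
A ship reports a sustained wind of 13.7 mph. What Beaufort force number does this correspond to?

Beaufort force 4

13.7 mph = 6.1 m/s, which is Beaufort 4 (moderate breeze, 5.5–7.9 m/s).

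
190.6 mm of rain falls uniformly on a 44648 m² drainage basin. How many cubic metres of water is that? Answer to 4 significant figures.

8510 cubic metres

1 mm over 1 m² is 1 L, so volume = 190.6 × 44648 = 8509908.8 L = 8510 m³.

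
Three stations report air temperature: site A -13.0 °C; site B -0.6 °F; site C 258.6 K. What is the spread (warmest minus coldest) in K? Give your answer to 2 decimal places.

site B: -0.6 °F = -18.111 °C.
site C: 258.6 K = -14.550 °C.
Spread: (-13.000) − (-18.111) = 5.111 °C.

5.11 K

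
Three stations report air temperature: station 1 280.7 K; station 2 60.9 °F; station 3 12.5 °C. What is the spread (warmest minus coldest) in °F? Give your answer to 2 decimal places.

15.31 °F

station 1: 280.7 K = 7.550 °C.
station 2: 60.9 °F = 16.056 °C.
Spread: 16.056 − 7.550 = 8.506 °C = 15.31 °F.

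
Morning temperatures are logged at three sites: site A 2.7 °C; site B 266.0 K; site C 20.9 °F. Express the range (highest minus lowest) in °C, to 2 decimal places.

9.85 °C

site B: 266.0 K = -7.150 °C.
site C: 20.9 °F = -6.167 °C.
Spread: 2.700 − (-7.150) = 9.850 °C.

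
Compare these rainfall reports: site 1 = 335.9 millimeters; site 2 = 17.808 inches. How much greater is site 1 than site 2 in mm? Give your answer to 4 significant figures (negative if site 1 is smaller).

site 2: 17.808 in = 452.323 mm.
Difference: 335.900 − 452.323 = -116.4 mm.

-116.4 mm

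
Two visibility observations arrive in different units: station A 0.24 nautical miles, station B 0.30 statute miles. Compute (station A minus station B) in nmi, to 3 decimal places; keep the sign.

station B: 0.30 SM = 0.26069 nmi.
Difference: 0.24000 − 0.26069 = -0.021 nmi.

-0.021 nmi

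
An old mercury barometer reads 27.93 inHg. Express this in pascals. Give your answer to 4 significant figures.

94580 Pa

1 inHg = 3386.39 Pa, so 27.93 × 3386.39 = 94580 Pa.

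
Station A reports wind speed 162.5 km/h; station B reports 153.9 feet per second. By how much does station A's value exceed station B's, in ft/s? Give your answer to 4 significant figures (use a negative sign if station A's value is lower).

station A: 162.5 km/h = 148.09347 ft/s.
Difference: 148.09347 − 153.90000 = -5.807 ft/s.

-5.807 ft/s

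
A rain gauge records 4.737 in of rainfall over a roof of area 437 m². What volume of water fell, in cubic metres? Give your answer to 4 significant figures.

Depth: 4.737 in × 25.4 = 120.3198 mm.
1 mm over 1 m² is 1 L, so volume = 120.3198 × 437 = 52579.753 L = 52.58 m³.

52.58 cubic metres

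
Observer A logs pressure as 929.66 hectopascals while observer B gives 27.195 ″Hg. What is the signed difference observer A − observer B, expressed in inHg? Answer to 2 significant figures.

0.26 inHg

observer A: 929.66 hPa = 27.4528 inHg.
Difference: 27.4528 − 27.1950 = 0.26 inHg.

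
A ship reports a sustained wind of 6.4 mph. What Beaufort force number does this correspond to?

Beaufort force 2

6.4 mph = 2.9 m/s, which is Beaufort 2 (light breeze, 1.6–3.3 m/s).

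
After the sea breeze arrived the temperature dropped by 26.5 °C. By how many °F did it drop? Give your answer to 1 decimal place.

Converting a difference, only the 9/5 scale factor applies: Δ°F = 26.5 × 1.8 = 47.7 °F.

47.7 °F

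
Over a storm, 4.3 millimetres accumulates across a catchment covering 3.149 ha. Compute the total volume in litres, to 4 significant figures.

Area: 3.149 ha = 31490 m².
1 mm over 1 m² is 1 L, so volume = 4.3 × 31490 = 135407 L ≈ 135400 L.

135400 litres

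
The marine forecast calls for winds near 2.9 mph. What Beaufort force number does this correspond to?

2.9 mph = 1.3 m/s, which is Beaufort 1 (light air, 0.3–1.5 m/s).

Beaufort force 1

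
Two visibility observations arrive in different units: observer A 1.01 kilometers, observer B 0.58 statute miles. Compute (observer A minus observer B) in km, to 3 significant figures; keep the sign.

observer B: 0.58 SM = 0.933420 km.
Difference: 1.010000 − 0.933420 = 0.0766 km.

0.0766 km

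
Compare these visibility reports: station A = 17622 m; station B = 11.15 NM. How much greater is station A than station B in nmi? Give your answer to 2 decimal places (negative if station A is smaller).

-1.63 nmi

station A: 17622 m = 9.5151 nmi.
Difference: 9.5151 − 11.1500 = -1.63 nmi.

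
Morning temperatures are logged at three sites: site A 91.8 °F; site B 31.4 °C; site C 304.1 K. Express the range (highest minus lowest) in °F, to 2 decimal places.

site A: 91.8 °F = 33.222 °C.
site C: 304.1 K = 30.950 °C.
Spread: 33.222 − 30.950 = 2.272 °C = 4.09 °F.

4.09 °F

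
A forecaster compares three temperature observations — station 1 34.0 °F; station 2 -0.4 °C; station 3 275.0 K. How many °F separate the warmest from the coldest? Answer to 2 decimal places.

4.05 °F

station 1: 34.0 °F = 1.111 °C.
station 3: 275.0 K = 1.850 °C.
Spread: 1.850 − (-0.400) = 2.250 °C = 4.05 °F.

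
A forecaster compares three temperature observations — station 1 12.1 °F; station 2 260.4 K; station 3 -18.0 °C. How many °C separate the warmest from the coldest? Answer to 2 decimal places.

6.94 °C

station 1: 12.1 °F = -11.056 °C.
station 2: 260.4 K = -12.750 °C.
Spread: (-11.056) − (-18.000) = 6.944 °C.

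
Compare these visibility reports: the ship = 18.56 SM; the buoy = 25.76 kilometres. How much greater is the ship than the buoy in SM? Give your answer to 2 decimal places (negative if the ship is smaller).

the buoy: 25.76 km = 16.0065 SM.
Difference: 18.5600 − 16.0065 = 2.55 SM.

2.55 SM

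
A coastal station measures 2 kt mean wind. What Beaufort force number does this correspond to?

Beaufort force 1

2 kt lies in the Beaufort 1 band (light air, 1–3 kt).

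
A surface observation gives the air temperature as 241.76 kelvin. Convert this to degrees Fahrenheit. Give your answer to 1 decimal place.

First to °C: -31.39 °C.
Then to °F: -24.5 °F.

-24.5 °F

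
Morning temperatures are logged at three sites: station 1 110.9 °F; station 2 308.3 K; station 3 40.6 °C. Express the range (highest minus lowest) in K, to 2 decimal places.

8.68 K

station 1: 110.9 °F = 43.833 °C.
station 2: 308.3 K = 35.150 °C.
Spread: 43.833 − 35.150 = 8.683 °C.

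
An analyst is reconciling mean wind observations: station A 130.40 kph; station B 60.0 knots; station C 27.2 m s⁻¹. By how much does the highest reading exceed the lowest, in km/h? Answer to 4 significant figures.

station B: 60.0 kt = 111.1200 km/h.
station C: 27.2 m/s = 97.9200 km/h.
Spread: 130.4000 − 97.9200 = 32.48 km/h.

32.48 km/h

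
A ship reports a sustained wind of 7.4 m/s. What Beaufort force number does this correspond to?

7.4 m/s lies in the Beaufort 4 band (moderate breeze, 5.5–7.9 m/s).

Beaufort force 4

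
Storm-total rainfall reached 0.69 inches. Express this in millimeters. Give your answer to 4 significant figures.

17.53 mm

1 in = 25.4 mm, so 0.69 × 25.4 = 17.53 mm.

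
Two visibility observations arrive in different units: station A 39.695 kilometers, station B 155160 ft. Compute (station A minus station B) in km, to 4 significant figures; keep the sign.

-7.598 km

station B: 155160 ft = 47.29277 km.
Difference: 39.69500 − 47.29277 = -7.598 km.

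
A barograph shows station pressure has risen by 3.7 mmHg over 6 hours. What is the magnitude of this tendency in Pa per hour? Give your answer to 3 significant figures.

82.2 Pa per hour

3.7 mmHg / 6 h × 133.322 Pa/mmHg = 82.2 Pa/h.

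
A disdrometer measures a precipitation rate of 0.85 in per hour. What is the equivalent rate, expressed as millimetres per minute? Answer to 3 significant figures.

0.360 mm/minute

0.85 in/hour × 25.4 mm/in × 0.0166667 hour/minute = 0.360 mm/minute.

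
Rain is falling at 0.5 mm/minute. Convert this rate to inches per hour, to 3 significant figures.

1.18 in/hour

0.5 mm/minute × 0.0393701 in/mm × 60 minute/hour = 1.18 in/hour.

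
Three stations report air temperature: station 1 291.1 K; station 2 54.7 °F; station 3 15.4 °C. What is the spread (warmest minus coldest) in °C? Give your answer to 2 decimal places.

5.34 °C

station 1: 291.1 K = 17.950 °C.
station 2: 54.7 °F = 12.611 °C.
Spread: 17.950 − 12.611 = 5.339 °C.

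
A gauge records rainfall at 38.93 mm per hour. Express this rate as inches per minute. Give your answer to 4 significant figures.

0.02554 in/minute

38.93 mm/hour × 0.0393701 in/mm × 0.0166667 hour/minute = 0.02554 in/minute.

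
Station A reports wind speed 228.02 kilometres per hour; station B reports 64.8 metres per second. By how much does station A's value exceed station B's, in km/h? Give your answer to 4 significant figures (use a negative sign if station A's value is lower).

station B: 64.8 m/s = 233.28000 km/h.
Difference: 228.02000 − 233.28000 = -5.260 km/h.

-5.260 km/h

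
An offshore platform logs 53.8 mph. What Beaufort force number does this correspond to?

53.8 mph = 24.1 m/s, which is Beaufort 9 (strong gale, 20.8–24.4 m/s).

Beaufort force 9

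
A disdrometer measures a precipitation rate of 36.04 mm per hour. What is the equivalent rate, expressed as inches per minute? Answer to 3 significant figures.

0.0236 in/minute

36.04 mm/hour × 0.0393701 in/mm × 0.0166667 hour/minute = 0.0236 in/minute.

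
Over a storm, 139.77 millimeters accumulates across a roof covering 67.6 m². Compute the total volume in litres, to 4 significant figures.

9448 litres

1 mm over 1 m² is 1 L, so volume = 139.77 × 67.6 = 9448.452 L ≈ 9448 L.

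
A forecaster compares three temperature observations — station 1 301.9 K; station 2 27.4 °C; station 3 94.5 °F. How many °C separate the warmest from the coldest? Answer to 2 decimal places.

7.32 °C

station 1: 301.9 K = 28.750 °C.
station 3: 94.5 °F = 34.722 °C.
Spread: 34.722 − 27.400 = 7.322 °C.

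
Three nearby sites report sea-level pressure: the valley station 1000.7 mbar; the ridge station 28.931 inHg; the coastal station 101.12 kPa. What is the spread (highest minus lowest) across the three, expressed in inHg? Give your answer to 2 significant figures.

the valley station: 1000.7 mb = 29.5507 inHg.
the coastal station: 101.12 kPa = 29.8607 inHg.
Spread: 29.8607 − 28.9310 = 0.93 inHg.

0.93 inHg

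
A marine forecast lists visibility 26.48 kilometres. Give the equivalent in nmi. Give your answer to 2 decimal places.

14.30 nmi

1 km = 0.539957 nmi, so 26.48 × 0.539957 = 14.30 nmi.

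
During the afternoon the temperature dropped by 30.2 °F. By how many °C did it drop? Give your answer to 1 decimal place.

16.8 °C

For a temperature change the 32° offset cancels: Δ°C = 30.2 × 0.5556 = 16.8 °C.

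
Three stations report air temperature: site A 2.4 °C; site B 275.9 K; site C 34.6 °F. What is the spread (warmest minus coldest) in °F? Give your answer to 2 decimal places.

site B: 275.9 K = 2.750 °C.
site C: 34.6 °F = 1.444 °C.
Spread: 2.750 − 1.444 = 1.306 °C = 2.35 °F.

2.35 °F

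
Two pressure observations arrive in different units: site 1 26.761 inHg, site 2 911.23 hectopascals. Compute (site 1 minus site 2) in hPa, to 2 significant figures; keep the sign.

-5.0 hPa

site 1: 26.761 inHg = 906.232 hPa.
Difference: 906.232 − 911.230 = -5.0 hPa.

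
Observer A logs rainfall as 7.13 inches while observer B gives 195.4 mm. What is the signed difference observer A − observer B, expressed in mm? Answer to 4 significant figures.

observer A: 7.13 in = 181.1020 mm.
Difference: 181.1020 − 195.4000 = -14.30 mm.

-14.30 mm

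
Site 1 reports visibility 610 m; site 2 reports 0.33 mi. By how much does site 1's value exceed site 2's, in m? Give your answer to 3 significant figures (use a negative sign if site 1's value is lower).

78.9 m

site 2: 0.33 SM = 531.084 m.
Difference: 610.000 − 531.084 = 78.9 m.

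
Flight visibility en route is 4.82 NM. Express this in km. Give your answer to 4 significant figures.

8.927 km

1 nmi = 1.852 km, so 4.82 × 1.852 = 8.927 km.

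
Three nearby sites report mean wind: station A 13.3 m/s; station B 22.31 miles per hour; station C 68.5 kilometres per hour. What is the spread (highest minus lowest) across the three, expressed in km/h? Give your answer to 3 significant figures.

station A: 13.3 m/s = 47.880 km/h.
station B: 22.31 mph = 35.904 km/h.
Spread: 68.500 − 35.904 = 32.6 km/h.

32.6 km/h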